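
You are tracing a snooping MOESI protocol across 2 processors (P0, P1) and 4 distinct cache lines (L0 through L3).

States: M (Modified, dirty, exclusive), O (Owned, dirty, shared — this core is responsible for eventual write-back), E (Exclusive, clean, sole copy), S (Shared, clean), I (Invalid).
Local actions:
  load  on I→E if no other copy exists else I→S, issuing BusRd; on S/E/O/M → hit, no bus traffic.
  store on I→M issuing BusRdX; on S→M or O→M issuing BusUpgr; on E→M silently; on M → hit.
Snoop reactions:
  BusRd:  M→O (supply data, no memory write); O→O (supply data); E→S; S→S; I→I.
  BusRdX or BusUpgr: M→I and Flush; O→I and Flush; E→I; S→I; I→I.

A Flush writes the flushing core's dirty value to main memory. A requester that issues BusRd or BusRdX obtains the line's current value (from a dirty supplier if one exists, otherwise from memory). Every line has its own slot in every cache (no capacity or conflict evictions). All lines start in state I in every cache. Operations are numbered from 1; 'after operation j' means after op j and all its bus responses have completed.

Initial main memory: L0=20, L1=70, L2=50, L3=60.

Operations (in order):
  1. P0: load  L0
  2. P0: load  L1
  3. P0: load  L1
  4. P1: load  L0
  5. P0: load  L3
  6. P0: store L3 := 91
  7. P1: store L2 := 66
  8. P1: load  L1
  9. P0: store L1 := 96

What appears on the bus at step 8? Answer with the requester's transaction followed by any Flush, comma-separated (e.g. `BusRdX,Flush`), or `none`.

step 1: P0: load  L0  ⟶  EI  (L0)  txn=BusRd  M[L0]=20
step 2: P0: load  L1  ⟶  EI  (L1)  txn=BusRd  M[L1]=70
step 3: P0: load  L1  ⟶  EI  (L1)  txn=∅  M[L1]=70
step 4: P1: load  L0  ⟶  SS  (L0)  txn=BusRd  M[L0]=20
step 5: P0: load  L3  ⟶  EI  (L3)  txn=BusRd  M[L3]=60
step 6: P0: store L3 := 91  ⟶  MI  (L3)  txn=∅  M[L3]=60
step 7: P1: store L2 := 66  ⟶  IM  (L2)  txn=BusRdX  M[L2]=50
step 8: P1: load  L1  ⟶  SS  (L1)  txn=BusRd  M[L1]=70
step 9: P0: store L1 := 96  ⟶  MI  (L1)  txn=BusUpgr  M[L1]=70

bus = BusRd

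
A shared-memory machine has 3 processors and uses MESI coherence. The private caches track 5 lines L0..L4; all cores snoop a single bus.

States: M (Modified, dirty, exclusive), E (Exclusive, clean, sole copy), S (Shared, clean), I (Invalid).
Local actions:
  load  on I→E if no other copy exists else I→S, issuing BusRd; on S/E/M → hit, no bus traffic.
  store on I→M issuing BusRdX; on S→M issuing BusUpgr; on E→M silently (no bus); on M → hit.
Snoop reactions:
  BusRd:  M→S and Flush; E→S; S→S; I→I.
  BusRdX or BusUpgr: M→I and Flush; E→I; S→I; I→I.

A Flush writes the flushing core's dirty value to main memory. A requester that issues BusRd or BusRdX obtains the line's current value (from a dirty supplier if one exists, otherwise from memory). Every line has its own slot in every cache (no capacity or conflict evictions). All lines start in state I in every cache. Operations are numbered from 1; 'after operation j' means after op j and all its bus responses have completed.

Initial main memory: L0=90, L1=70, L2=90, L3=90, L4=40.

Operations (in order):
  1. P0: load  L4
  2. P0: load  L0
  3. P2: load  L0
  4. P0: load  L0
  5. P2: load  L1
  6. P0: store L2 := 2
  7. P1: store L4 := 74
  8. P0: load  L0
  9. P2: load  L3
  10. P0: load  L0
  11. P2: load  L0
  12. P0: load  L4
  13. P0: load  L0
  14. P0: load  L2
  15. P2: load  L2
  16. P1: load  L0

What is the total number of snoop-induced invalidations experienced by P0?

invalidations = 1

  op1 P0: load  L4 → E/I/I on L4; bus BusRd; mem=40
  op2 P0: load  L0 → E/I/I on L0; bus BusRd; mem=90
  op3 P2: load  L0 → S/I/S on L0; bus BusRd; mem=90
  op4 P0: load  L0 → S/I/S on L0; bus (none); mem=90
  op5 P2: load  L1 → I/I/E on L1; bus BusRd; mem=70
  op6 P0: store L2 := 2 → M/I/I on L2; bus BusRdX; mem=90
  op7 P1: store L4 := 74 → I/M/I on L4; bus BusRdX; mem=40
  op8 P0: load  L0 → S/I/S on L0; bus (none); mem=90
  op9 P2: load  L3 → I/I/E on L3; bus BusRd; mem=90
  op10 P0: load  L0 → S/I/S on L0; bus (none); mem=90
  op11 P2: load  L0 → S/I/S on L0; bus (none); mem=90
  op12 P0: load  L4 → S/S/I on L4; bus BusRd Flush; mem=74
  op13 P0: load  L0 → S/I/S on L0; bus (none); mem=90
  op14 P0: load  L2 → M/I/I on L2; bus (none); mem=90
  op15 P2: load  L2 → S/I/S on L2; bus BusRd Flush; mem=2
  op16 P1: load  L0 → S/S/S on L0; bus BusRd; mem=90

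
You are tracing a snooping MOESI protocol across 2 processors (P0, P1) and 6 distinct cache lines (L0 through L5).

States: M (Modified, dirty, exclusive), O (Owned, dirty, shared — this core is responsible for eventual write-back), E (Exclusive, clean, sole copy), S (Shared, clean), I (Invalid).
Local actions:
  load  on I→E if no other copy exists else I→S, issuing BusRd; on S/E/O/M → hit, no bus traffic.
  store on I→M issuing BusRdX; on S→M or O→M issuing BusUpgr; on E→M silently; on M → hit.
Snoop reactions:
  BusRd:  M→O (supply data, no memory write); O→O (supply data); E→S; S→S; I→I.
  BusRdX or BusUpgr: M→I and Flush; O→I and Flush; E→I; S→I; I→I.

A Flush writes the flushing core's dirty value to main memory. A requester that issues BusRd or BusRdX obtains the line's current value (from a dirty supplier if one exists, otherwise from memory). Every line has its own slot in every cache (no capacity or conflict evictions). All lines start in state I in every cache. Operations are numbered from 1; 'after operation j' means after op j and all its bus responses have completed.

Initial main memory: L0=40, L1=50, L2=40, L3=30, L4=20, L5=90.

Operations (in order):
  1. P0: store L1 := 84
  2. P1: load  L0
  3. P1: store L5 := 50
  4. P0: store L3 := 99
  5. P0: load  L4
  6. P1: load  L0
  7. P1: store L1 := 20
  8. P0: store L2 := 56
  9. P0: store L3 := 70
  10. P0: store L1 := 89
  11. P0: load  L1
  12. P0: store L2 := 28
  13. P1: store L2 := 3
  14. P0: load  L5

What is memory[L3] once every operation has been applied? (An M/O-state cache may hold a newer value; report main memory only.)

memory[L3] = 30

[1] P0: store L1 := 84 | P0:M(84), P1:I | bus: BusRdX
[2] P1: load  L0 | P0:I, P1:E(40) | bus: BusRd
[3] P1: store L5 := 50 | P0:I, P1:M(50) | bus: BusRdX
[4] P0: store L3 := 99 | P0:M(99), P1:I | bus: BusRdX
[5] P0: load  L4 | P0:E(20), P1:I | bus: BusRd
[6] P1: load  L0 | P0:I, P1:E(40) | bus: none
[7] P1: store L1 := 20 | P0:I, P1:M(20) | bus: BusRdX,Flush
[8] P0: store L2 := 56 | P0:M(56), P1:I | bus: BusRdX
[9] P0: store L3 := 70 | P0:M(70), P1:I | bus: none
[10] P0: store L1 := 89 | P0:M(89), P1:I | bus: BusRdX,Flush
[11] P0: load  L1 | P0:M(89), P1:I | bus: none
[12] P0: store L2 := 28 | P0:M(28), P1:I | bus: none
[13] P1: store L2 := 3 | P0:I, P1:M(3) | bus: BusRdX,Flush
[14] P0: load  L5 | P0:S(50), P1:O(50) | bus: BusRd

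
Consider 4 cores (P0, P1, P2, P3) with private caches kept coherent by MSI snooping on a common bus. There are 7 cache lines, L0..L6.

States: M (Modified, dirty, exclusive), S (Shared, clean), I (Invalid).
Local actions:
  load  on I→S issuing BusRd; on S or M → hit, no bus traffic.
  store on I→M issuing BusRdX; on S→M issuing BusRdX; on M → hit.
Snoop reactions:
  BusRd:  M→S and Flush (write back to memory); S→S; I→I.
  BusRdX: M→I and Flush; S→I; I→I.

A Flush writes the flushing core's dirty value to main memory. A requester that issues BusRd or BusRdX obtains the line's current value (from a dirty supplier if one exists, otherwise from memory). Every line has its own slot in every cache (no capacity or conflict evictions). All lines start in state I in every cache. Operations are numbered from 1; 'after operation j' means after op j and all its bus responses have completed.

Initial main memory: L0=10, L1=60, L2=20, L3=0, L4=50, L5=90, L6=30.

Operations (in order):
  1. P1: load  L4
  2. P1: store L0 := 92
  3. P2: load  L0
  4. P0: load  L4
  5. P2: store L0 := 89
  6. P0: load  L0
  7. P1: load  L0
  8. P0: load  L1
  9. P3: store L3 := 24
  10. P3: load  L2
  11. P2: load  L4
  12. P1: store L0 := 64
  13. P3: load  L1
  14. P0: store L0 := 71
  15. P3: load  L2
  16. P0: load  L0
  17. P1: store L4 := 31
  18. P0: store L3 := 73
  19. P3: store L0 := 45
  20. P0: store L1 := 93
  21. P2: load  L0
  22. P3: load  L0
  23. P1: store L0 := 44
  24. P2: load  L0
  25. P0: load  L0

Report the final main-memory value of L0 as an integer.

memory[L0] = 44

[1] P1: load  L4 | P0:I, P1:S(50), P2:I, P3:I | bus: BusRd
[2] P1: store L0 := 92 | P0:I, P1:M(92), P2:I, P3:I | bus: BusRdX
[3] P2: load  L0 | P0:I, P1:S(92), P2:S(92), P3:I | bus: BusRd,Flush
[4] P0: load  L4 | P0:S(50), P1:S(50), P2:I, P3:I | bus: BusRd
[5] P2: store L0 := 89 | P0:I, P1:I, P2:M(89), P3:I | bus: BusRdX
[6] P0: load  L0 | P0:S(89), P1:I, P2:S(89), P3:I | bus: BusRd,Flush
[7] P1: load  L0 | P0:S(89), P1:S(89), P2:S(89), P3:I | bus: BusRd
[8] P0: load  L1 | P0:S(60), P1:I, P2:I, P3:I | bus: BusRd
[9] P3: store L3 := 24 | P0:I, P1:I, P2:I, P3:M(24) | bus: BusRdX
[10] P3: load  L2 | P0:I, P1:I, P2:I, P3:S(20) | bus: BusRd
[11] P2: load  L4 | P0:S(50), P1:S(50), P2:S(50), P3:I | bus: BusRd
[12] P1: store L0 := 64 | P0:I, P1:M(64), P2:I, P3:I | bus: BusRdX
[13] P3: load  L1 | P0:S(60), P1:I, P2:I, P3:S(60) | bus: BusRd
[14] P0: store L0 := 71 | P0:M(71), P1:I, P2:I, P3:I | bus: BusRdX,Flush
[15] P3: load  L2 | P0:I, P1:I, P2:I, P3:S(20) | bus: none
[16] P0: load  L0 | P0:M(71), P1:I, P2:I, P3:I | bus: none
[17] P1: store L4 := 31 | P0:I, P1:M(31), P2:I, P3:I | bus: BusRdX
[18] P0: store L3 := 73 | P0:M(73), P1:I, P2:I, P3:I | bus: BusRdX,Flush
[19] P3: store L0 := 45 | P0:I, P1:I, P2:I, P3:M(45) | bus: BusRdX,Flush
[20] P0: store L1 := 93 | P0:M(93), P1:I, P2:I, P3:I | bus: BusRdX
[21] P2: load  L0 | P0:I, P1:I, P2:S(45), P3:S(45) | bus: BusRd,Flush
[22] P3: load  L0 | P0:I, P1:I, P2:S(45), P3:S(45) | bus: none
[23] P1: store L0 := 44 | P0:I, P1:M(44), P2:I, P3:I | bus: BusRdX
[24] P2: load  L0 | P0:I, P1:S(44), P2:S(44), P3:I | bus: BusRd,Flush
[25] P0: load  L0 | P0:S(44), P1:S(44), P2:S(44), P3:I | bus: BusRd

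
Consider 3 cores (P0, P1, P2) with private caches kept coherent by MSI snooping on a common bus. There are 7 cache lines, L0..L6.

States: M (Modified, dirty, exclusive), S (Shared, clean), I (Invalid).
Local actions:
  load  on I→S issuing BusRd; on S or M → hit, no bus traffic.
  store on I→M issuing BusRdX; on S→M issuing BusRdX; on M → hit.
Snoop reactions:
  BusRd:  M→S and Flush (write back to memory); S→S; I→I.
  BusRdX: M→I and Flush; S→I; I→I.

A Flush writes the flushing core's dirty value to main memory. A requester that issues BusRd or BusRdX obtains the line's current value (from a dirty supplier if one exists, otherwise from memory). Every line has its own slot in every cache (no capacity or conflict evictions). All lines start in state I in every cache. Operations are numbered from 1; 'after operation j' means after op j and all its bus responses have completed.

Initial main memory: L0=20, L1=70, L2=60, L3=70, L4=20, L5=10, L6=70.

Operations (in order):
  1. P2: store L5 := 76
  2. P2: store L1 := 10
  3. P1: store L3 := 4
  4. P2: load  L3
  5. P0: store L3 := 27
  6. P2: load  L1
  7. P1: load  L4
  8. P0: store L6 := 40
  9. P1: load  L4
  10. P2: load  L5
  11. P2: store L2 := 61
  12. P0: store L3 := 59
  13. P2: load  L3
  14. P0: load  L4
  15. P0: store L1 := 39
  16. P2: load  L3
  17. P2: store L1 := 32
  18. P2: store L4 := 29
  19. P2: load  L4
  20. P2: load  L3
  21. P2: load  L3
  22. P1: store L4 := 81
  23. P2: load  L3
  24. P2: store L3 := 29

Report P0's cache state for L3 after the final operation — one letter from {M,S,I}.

1. P2: store L5 := 76  bus=[BusRdX]  L5: P0=I P1=I P2=M  mem[L5]=10
2. P2: store L1 := 10  bus=[BusRdX]  L1: P0=I P1=I P2=M  mem[L1]=70
3. P1: store L3 := 4  bus=[BusRdX]  L3: P0=I P1=M P2=I  mem[L3]=70
4. P2: load  L3  bus=[BusRd,Flush]  L3: P0=I P1=S P2=S  mem[L3]=4
5. P0: store L3 := 27  bus=[BusRdX]  L3: P0=M P1=I P2=I  mem[L3]=4
6. P2: load  L1  bus=[-]  L1: P0=I P1=I P2=M  mem[L1]=70
7. P1: load  L4  bus=[BusRd]  L4: P0=I P1=S P2=I  mem[L4]=20
8. P0: store L6 := 40  bus=[BusRdX]  L6: P0=M P1=I P2=I  mem[L6]=70
9. P1: load  L4  bus=[-]  L4: P0=I P1=S P2=I  mem[L4]=20
10. P2: load  L5  bus=[-]  L5: P0=I P1=I P2=M  mem[L5]=10
11. P2: store L2 := 61  bus=[BusRdX]  L2: P0=I P1=I P2=M  mem[L2]=60
12. P0: store L3 := 59  bus=[-]  L3: P0=M P1=I P2=I  mem[L3]=4
13. P2: load  L3  bus=[BusRd,Flush]  L3: P0=S P1=I P2=S  mem[L3]=59
14. P0: load  L4  bus=[BusRd]  L4: P0=S P1=S P2=I  mem[L4]=20
15. P0: store L1 := 39  bus=[BusRdX,Flush]  L1: P0=M P1=I P2=I  mem[L1]=10
16. P2: load  L3  bus=[-]  L3: P0=S P1=I P2=S  mem[L3]=59
17. P2: store L1 := 32  bus=[BusRdX,Flush]  L1: P0=I P1=I P2=M  mem[L1]=39
18. P2: store L4 := 29  bus=[BusRdX]  L4: P0=I P1=I P2=M  mem[L4]=20
19. P2: load  L4  bus=[-]  L4: P0=I P1=I P2=M  mem[L4]=20
20. P2: load  L3  bus=[-]  L3: P0=S P1=I P2=S  mem[L3]=59
21. P2: load  L3  bus=[-]  L3: P0=S P1=I P2=S  mem[L3]=59
22. P1: store L4 := 81  bus=[BusRdX,Flush]  L4: P0=I P1=M P2=I  mem[L4]=29
23. P2: load  L3  bus=[-]  L3: P0=S P1=I P2=S  mem[L3]=59
24. P2: store L3 := 29  bus=[BusRdX]  L3: P0=I P1=I P2=M  mem[L3]=59

state = I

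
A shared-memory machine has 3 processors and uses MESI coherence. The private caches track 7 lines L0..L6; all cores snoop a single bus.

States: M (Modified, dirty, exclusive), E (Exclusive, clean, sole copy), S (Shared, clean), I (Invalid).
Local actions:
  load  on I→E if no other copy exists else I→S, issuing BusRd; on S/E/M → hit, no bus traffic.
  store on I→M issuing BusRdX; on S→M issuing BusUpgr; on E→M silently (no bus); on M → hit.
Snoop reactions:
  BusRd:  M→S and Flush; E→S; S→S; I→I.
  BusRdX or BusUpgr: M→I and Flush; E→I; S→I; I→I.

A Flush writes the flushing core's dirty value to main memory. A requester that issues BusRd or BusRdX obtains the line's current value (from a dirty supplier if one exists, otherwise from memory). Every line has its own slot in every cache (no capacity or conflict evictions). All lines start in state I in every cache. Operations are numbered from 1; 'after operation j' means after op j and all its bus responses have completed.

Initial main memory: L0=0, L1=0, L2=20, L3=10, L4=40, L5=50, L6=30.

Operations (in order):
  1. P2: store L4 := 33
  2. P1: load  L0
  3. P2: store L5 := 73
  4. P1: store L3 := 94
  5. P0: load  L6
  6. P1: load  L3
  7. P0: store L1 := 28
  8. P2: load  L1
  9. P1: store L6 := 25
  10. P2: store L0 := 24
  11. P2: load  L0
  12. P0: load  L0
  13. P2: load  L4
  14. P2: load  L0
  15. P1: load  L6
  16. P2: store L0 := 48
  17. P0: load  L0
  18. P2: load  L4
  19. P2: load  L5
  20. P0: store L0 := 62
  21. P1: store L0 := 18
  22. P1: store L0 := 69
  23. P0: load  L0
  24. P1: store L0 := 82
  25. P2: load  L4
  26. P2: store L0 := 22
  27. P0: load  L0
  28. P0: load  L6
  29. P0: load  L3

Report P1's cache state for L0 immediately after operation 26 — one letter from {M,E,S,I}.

[1] P2: store L4 := 33 | P0:I, P1:I, P2:M(33) | bus: BusRdX
[2] P1: load  L0 | P0:I, P1:E(0), P2:I | bus: BusRd
[3] P2: store L5 := 73 | P0:I, P1:I, P2:M(73) | bus: BusRdX
[4] P1: store L3 := 94 | P0:I, P1:M(94), P2:I | bus: BusRdX
[5] P0: load  L6 | P0:E(30), P1:I, P2:I | bus: BusRd
[6] P1: load  L3 | P0:I, P1:M(94), P2:I | bus: none
[7] P0: store L1 := 28 | P0:M(28), P1:I, P2:I | bus: BusRdX
[8] P2: load  L1 | P0:S(28), P1:I, P2:S(28) | bus: BusRd,Flush
[9] P1: store L6 := 25 | P0:I, P1:M(25), P2:I | bus: BusRdX
[10] P2: store L0 := 24 | P0:I, P1:I, P2:M(24) | bus: BusRdX
[11] P2: load  L0 | P0:I, P1:I, P2:M(24) | bus: none
[12] P0: load  L0 | P0:S(24), P1:I, P2:S(24) | bus: BusRd,Flush
[13] P2: load  L4 | P0:I, P1:I, P2:M(33) | bus: none
[14] P2: load  L0 | P0:S(24), P1:I, P2:S(24) | bus: none
[15] P1: load  L6 | P0:I, P1:M(25), P2:I | bus: none
[16] P2: store L0 := 48 | P0:I, P1:I, P2:M(48) | bus: BusUpgr
[17] P0: load  L0 | P0:S(48), P1:I, P2:S(48) | bus: BusRd,Flush
[18] P2: load  L4 | P0:I, P1:I, P2:M(33) | bus: none
[19] P2: load  L5 | P0:I, P1:I, P2:M(73) | bus: none
[20] P0: store L0 := 62 | P0:M(62), P1:I, P2:I | bus: BusUpgr
[21] P1: store L0 := 18 | P0:I, P1:M(18), P2:I | bus: BusRdX,Flush
[22] P1: store L0 := 69 | P0:I, P1:M(69), P2:I | bus: none
[23] P0: load  L0 | P0:S(69), P1:S(69), P2:I | bus: BusRd,Flush
[24] P1: store L0 := 82 | P0:I, P1:M(82), P2:I | bus: BusUpgr
[25] P2: load  L4 | P0:I, P1:I, P2:M(33) | bus: none
[26] P2: store L0 := 22 | P0:I, P1:I, P2:M(22) | bus: BusRdX,Flush
[27] P0: load  L0 | P0:S(22), P1:I, P2:S(22) | bus: BusRd,Flush
[28] P0: load  L6 | P0:S(25), P1:S(25), P2:I | bus: BusRd,Flush
[29] P0: load  L3 | P0:S(94), P1:S(94), P2:I | bus: BusRd,Flush

state = I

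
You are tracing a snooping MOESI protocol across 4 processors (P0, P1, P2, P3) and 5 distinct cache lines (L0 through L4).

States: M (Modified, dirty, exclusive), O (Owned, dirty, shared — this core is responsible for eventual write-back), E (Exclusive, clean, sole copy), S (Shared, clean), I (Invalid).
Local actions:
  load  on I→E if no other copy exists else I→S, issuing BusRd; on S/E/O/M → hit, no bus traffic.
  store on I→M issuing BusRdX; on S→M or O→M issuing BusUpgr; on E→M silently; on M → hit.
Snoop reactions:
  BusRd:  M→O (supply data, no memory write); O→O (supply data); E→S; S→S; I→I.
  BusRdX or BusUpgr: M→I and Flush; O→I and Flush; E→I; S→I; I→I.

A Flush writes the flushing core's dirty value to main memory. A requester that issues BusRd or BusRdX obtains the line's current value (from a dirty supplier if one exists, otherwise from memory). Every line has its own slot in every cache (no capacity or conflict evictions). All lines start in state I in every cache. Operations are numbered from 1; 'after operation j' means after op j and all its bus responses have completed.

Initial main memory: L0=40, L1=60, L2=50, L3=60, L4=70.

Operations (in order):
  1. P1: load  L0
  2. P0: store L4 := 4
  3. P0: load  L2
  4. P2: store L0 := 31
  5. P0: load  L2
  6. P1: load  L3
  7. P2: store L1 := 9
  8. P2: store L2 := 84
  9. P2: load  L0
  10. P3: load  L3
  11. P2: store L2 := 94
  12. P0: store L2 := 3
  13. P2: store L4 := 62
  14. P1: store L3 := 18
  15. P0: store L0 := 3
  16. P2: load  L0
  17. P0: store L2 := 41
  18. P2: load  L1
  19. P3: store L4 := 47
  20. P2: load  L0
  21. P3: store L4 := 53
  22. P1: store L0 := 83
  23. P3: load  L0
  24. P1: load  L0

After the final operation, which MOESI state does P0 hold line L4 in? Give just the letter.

1. P1: load  L0  bus=[BusRd]  L0: P0=I P1=E P2=I P3=I  mem[L0]=40
2. P0: store L4 := 4  bus=[BusRdX]  L4: P0=M P1=I P2=I P3=I  mem[L4]=70
3. P0: load  L2  bus=[BusRd]  L2: P0=E P1=I P2=I P3=I  mem[L2]=50
4. P2: store L0 := 31  bus=[BusRdX]  L0: P0=I P1=I P2=M P3=I  mem[L0]=40
5. P0: load  L2  bus=[-]  L2: P0=E P1=I P2=I P3=I  mem[L2]=50
6. P1: load  L3  bus=[BusRd]  L3: P0=I P1=E P2=I P3=I  mem[L3]=60
7. P2: store L1 := 9  bus=[BusRdX]  L1: P0=I P1=I P2=M P3=I  mem[L1]=60
8. P2: store L2 := 84  bus=[BusRdX]  L2: P0=I P1=I P2=M P3=I  mem[L2]=50
9. P2: load  L0  bus=[-]  L0: P0=I P1=I P2=M P3=I  mem[L0]=40
10. P3: load  L3  bus=[BusRd]  L3: P0=I P1=S P2=I P3=S  mem[L3]=60
11. P2: store L2 := 94  bus=[-]  L2: P0=I P1=I P2=M P3=I  mem[L2]=50
12. P0: store L2 := 3  bus=[BusRdX,Flush]  L2: P0=M P1=I P2=I P3=I  mem[L2]=94
13. P2: store L4 := 62  bus=[BusRdX,Flush]  L4: P0=I P1=I P2=M P3=I  mem[L4]=4
14. P1: store L3 := 18  bus=[BusUpgr]  L3: P0=I P1=M P2=I P3=I  mem[L3]=60
15. P0: store L0 := 3  bus=[BusRdX,Flush]  L0: P0=M P1=I P2=I P3=I  mem[L0]=31
16. P2: load  L0  bus=[BusRd]  L0: P0=O P1=I P2=S P3=I  mem[L0]=31
17. P0: store L2 := 41  bus=[-]  L2: P0=M P1=I P2=I P3=I  mem[L2]=94
18. P2: load  L1  bus=[-]  L1: P0=I P1=I P2=M P3=I  mem[L1]=60
19. P3: store L4 := 47  bus=[BusRdX,Flush]  L4: P0=I P1=I P2=I P3=M  mem[L4]=62
20. P2: load  L0  bus=[-]  L0: P0=O P1=I P2=S P3=I  mem[L0]=31
21. P3: store L4 := 53  bus=[-]  L4: P0=I P1=I P2=I P3=M  mem[L4]=62
22. P1: store L0 := 83  bus=[BusRdX,Flush]  L0: P0=I P1=M P2=I P3=I  mem[L0]=3
23. P3: load  L0  bus=[BusRd]  L0: P0=I P1=O P2=I P3=S  mem[L0]=3
24. P1: load  L0  bus=[-]  L0: P0=I P1=O P2=I P3=S  mem[L0]=3

state = I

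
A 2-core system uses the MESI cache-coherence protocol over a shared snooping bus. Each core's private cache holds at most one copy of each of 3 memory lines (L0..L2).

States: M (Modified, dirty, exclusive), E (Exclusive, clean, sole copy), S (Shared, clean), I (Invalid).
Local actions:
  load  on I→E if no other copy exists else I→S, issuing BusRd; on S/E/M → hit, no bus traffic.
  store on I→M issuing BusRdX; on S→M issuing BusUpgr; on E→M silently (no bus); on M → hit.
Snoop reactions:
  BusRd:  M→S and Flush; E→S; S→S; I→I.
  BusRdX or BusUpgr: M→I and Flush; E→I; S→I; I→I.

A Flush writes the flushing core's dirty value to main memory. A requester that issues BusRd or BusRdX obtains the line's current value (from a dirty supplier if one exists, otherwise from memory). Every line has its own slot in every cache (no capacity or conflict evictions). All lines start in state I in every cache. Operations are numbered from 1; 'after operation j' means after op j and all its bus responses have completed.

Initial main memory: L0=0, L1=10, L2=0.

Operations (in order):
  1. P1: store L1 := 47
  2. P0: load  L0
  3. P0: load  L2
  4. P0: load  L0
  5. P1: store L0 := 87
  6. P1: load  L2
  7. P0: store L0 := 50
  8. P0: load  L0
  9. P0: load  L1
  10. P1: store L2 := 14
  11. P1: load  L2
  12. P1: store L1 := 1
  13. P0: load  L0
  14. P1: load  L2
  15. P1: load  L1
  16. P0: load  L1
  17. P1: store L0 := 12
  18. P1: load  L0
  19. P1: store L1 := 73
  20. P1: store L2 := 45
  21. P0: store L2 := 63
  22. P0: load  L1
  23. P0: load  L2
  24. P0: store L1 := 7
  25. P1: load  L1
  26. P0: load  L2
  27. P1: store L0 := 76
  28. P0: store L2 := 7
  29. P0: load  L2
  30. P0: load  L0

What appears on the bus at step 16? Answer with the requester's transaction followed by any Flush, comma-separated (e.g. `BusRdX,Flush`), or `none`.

1. P1: store L1 := 47  bus=[BusRdX]  L1: P0=I P1=M  mem[L1]=10
2. P0: load  L0  bus=[BusRd]  L0: P0=E P1=I  mem[L0]=0
3. P0: load  L2  bus=[BusRd]  L2: P0=E P1=I  mem[L2]=0
4. P0: load  L0  bus=[-]  L0: P0=E P1=I  mem[L0]=0
5. P1: store L0 := 87  bus=[BusRdX]  L0: P0=I P1=M  mem[L0]=0
6. P1: load  L2  bus=[BusRd]  L2: P0=S P1=S  mem[L2]=0
7. P0: store L0 := 50  bus=[BusRdX,Flush]  L0: P0=M P1=I  mem[L0]=87
8. P0: load  L0  bus=[-]  L0: P0=M P1=I  mem[L0]=87
9. P0: load  L1  bus=[BusRd,Flush]  L1: P0=S P1=S  mem[L1]=47
10. P1: store L2 := 14  bus=[BusUpgr]  L2: P0=I P1=M  mem[L2]=0
11. P1: load  L2  bus=[-]  L2: P0=I P1=M  mem[L2]=0
12. P1: store L1 := 1  bus=[BusUpgr]  L1: P0=I P1=M  mem[L1]=47
13. P0: load  L0  bus=[-]  L0: P0=M P1=I  mem[L0]=87
14. P1: load  L2  bus=[-]  L2: P0=I P1=M  mem[L2]=0
15. P1: load  L1  bus=[-]  L1: P0=I P1=M  mem[L1]=47
16. P0: load  L1  bus=[BusRd,Flush]  L1: P0=S P1=S  mem[L1]=1
17. P1: store L0 := 12  bus=[BusRdX,Flush]  L0: P0=I P1=M  mem[L0]=50
18. P1: load  L0  bus=[-]  L0: P0=I P1=M  mem[L0]=50
19. P1: store L1 := 73  bus=[BusUpgr]  L1: P0=I P1=M  mem[L1]=1
20. P1: store L2 := 45  bus=[-]  L2: P0=I P1=M  mem[L2]=0
21. P0: store L2 := 63  bus=[BusRdX,Flush]  L2: P0=M P1=I  mem[L2]=45
22. P0: load  L1  bus=[BusRd,Flush]  L1: P0=S P1=S  mem[L1]=73
23. P0: load  L2  bus=[-]  L2: P0=M P1=I  mem[L2]=45
24. P0: store L1 := 7  bus=[BusUpgr]  L1: P0=M P1=I  mem[L1]=73
25. P1: load  L1  bus=[BusRd,Flush]  L1: P0=S P1=S  mem[L1]=7
26. P0: load  L2  bus=[-]  L2: P0=M P1=I  mem[L2]=45
27. P1: store L0 := 76  bus=[-]  L0: P0=I P1=M  mem[L0]=50
28. P0: store L2 := 7  bus=[-]  L2: P0=M P1=I  mem[L2]=45
29. P0: load  L2  bus=[-]  L2: P0=M P1=I  mem[L2]=45
30. P0: load  L0  bus=[BusRd,Flush]  L0: P0=S P1=S  mem[L0]=76

bus = BusRd,Flush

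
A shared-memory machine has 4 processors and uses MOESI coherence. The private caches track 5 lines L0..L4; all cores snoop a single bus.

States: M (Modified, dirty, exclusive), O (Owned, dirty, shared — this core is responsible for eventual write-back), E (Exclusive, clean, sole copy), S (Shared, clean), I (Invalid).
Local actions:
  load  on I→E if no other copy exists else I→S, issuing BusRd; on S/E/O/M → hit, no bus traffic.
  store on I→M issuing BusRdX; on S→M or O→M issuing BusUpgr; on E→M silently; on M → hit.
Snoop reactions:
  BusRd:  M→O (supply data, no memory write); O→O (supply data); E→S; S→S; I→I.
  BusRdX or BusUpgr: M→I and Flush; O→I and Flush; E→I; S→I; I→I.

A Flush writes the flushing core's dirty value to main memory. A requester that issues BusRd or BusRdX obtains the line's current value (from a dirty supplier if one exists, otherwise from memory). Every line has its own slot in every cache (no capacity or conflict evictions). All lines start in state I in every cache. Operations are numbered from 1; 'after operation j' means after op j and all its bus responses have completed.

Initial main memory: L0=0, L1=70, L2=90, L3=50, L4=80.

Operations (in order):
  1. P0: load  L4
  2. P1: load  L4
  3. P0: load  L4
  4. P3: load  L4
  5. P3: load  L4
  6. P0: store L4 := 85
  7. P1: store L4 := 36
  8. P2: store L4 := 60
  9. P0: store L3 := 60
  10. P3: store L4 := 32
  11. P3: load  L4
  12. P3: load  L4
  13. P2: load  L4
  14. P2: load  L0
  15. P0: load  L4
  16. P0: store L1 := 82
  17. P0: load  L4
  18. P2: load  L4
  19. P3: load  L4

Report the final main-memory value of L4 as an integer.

memory[L4] = 60

1. P0: load  L4  bus=[BusRd]  L4: P0=E P1=I P2=I P3=I  mem[L4]=80
2. P1: load  L4  bus=[BusRd]  L4: P0=S P1=S P2=I P3=I  mem[L4]=80
3. P0: load  L4  bus=[-]  L4: P0=S P1=S P2=I P3=I  mem[L4]=80
4. P3: load  L4  bus=[BusRd]  L4: P0=S P1=S P2=I P3=S  mem[L4]=80
5. P3: load  L4  bus=[-]  L4: P0=S P1=S P2=I P3=S  mem[L4]=80
6. P0: store L4 := 85  bus=[BusUpgr]  L4: P0=M P1=I P2=I P3=I  mem[L4]=80
7. P1: store L4 := 36  bus=[BusRdX,Flush]  L4: P0=I P1=M P2=I P3=I  mem[L4]=85
8. P2: store L4 := 60  bus=[BusRdX,Flush]  L4: P0=I P1=I P2=M P3=I  mem[L4]=36
9. P0: store L3 := 60  bus=[BusRdX]  L3: P0=M P1=I P2=I P3=I  mem[L3]=50
10. P3: store L4 := 32  bus=[BusRdX,Flush]  L4: P0=I P1=I P2=I P3=M  mem[L4]=60
11. P3: load  L4  bus=[-]  L4: P0=I P1=I P2=I P3=M  mem[L4]=60
12. P3: load  L4  bus=[-]  L4: P0=I P1=I P2=I P3=M  mem[L4]=60
13. P2: load  L4  bus=[BusRd]  L4: P0=I P1=I P2=S P3=O  mem[L4]=60
14. P2: load  L0  bus=[BusRd]  L0: P0=I P1=I P2=E P3=I  mem[L0]=0
15. P0: load  L4  bus=[BusRd]  L4: P0=S P1=I P2=S P3=O  mem[L4]=60
16. P0: store L1 := 82  bus=[BusRdX]  L1: P0=M P1=I P2=I P3=I  mem[L1]=70
17. P0: load  L4  bus=[-]  L4: P0=S P1=I P2=S P3=O  mem[L4]=60
18. P2: load  L4  bus=[-]  L4: P0=S P1=I P2=S P3=O  mem[L4]=60
19. P3: load  L4  bus=[-]  L4: P0=S P1=I P2=S P3=O  mem[L4]=60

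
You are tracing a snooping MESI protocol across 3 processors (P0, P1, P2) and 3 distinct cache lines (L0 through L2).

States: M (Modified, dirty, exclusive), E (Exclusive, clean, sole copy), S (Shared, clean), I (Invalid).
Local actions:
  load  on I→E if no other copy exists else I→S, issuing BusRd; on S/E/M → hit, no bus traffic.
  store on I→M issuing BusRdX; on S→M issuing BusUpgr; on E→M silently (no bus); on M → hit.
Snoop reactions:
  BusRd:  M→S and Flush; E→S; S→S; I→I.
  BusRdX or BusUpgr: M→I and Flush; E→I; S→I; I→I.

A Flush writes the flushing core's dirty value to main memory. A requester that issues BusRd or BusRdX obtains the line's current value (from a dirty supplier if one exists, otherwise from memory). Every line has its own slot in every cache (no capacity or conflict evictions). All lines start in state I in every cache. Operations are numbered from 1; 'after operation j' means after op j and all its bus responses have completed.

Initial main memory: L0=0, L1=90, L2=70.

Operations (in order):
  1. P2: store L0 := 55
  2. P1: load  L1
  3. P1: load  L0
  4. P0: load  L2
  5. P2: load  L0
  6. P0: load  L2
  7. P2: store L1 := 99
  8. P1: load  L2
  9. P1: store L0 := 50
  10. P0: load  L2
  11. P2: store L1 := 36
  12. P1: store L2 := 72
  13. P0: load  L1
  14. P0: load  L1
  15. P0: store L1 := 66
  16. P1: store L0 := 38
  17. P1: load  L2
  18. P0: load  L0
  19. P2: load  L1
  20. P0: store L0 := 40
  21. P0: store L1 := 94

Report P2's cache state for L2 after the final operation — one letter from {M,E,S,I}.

state = I

  op1 P2: store L0 := 55 → I/I/M on L0; bus BusRdX; mem=0
  op2 P1: load  L1 → I/E/I on L1; bus BusRd; mem=90
  op3 P1: load  L0 → I/S/S on L0; bus BusRd Flush; mem=55
  op4 P0: load  L2 → E/I/I on L2; bus BusRd; mem=70
  op5 P2: load  L0 → I/S/S on L0; bus (none); mem=55
  op6 P0: load  L2 → E/I/I on L2; bus (none); mem=70
  op7 P2: store L1 := 99 → I/I/M on L1; bus BusRdX; mem=90
  op8 P1: load  L2 → S/S/I on L2; bus BusRd; mem=70
  op9 P1: store L0 := 50 → I/M/I on L0; bus BusUpgr; mem=55
  op10 P0: load  L2 → S/S/I on L2; bus (none); mem=70
  op11 P2: store L1 := 36 → I/I/M on L1; bus (none); mem=90
  op12 P1: store L2 := 72 → I/M/I on L2; bus BusUpgr; mem=70
  op13 P0: load  L1 → S/I/S on L1; bus BusRd Flush; mem=36
  op14 P0: load  L1 → S/I/S on L1; bus (none); mem=36
  op15 P0: store L1 := 66 → M/I/I on L1; bus BusUpgr; mem=36
  op16 P1: store L0 := 38 → I/M/I on L0; bus (none); mem=55
  op17 P1: load  L2 → I/M/I on L2; bus (none); mem=70
  op18 P0: load  L0 → S/S/I on L0; bus BusRd Flush; mem=38
  op19 P2: load  L1 → S/I/S on L1; bus BusRd Flush; mem=66
  op20 P0: store L0 := 40 → M/I/I on L0; bus BusUpgr; mem=38
  op21 P0: store L1 := 94 → M/I/I on L1; bus BusUpgr; mem=66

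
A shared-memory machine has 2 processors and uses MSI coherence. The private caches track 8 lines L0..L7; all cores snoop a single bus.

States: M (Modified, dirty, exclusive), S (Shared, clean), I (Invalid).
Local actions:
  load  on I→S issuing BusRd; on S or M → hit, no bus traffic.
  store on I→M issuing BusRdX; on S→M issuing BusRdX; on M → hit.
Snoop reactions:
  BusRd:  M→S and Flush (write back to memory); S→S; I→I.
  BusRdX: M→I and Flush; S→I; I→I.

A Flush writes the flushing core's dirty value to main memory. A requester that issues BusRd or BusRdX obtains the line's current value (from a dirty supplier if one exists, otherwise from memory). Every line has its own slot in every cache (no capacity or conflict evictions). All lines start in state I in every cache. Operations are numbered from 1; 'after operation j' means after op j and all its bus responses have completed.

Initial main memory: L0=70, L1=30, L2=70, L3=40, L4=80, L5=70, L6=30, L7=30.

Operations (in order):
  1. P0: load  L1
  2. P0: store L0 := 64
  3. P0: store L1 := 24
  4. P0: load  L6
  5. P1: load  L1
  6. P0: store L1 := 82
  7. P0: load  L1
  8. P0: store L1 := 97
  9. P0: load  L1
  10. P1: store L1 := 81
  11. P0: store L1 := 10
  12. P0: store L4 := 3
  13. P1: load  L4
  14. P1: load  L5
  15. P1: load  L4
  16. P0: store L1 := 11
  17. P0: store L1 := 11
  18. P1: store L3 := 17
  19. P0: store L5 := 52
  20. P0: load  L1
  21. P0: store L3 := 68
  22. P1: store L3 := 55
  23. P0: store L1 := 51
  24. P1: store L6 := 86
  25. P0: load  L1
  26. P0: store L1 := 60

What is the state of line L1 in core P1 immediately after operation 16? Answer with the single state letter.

state = I

  op1 P0: load  L1 → S/I on L1; bus BusRd; mem=30
  op2 P0: store L0 := 64 → M/I on L0; bus BusRdX; mem=70
  op3 P0: store L1 := 24 → M/I on L1; bus BusRdX; mem=30
  op4 P0: load  L6 → S/I on L6; bus BusRd; mem=30
  op5 P1: load  L1 → S/S on L1; bus BusRd Flush; mem=24
  op6 P0: store L1 := 82 → M/I on L1; bus BusRdX; mem=24
  op7 P0: load  L1 → M/I on L1; bus (none); mem=24
  op8 P0: store L1 := 97 → M/I on L1; bus (none); mem=24
  op9 P0: load  L1 → M/I on L1; bus (none); mem=24
  op10 P1: store L1 := 81 → I/M on L1; bus BusRdX Flush; mem=97
  op11 P0: store L1 := 10 → M/I on L1; bus BusRdX Flush; mem=81
  op12 P0: store L4 := 3 → M/I on L4; bus BusRdX; mem=80
  op13 P1: load  L4 → S/S on L4; bus BusRd Flush; mem=3
  op14 P1: load  L5 → I/S on L5; bus BusRd; mem=70
  op15 P1: load  L4 → S/S on L4; bus (none); mem=3
  op16 P0: store L1 := 11 → M/I on L1; bus (none); mem=81
  op17 P0: store L1 := 11 → M/I on L1; bus (none); mem=81
  op18 P1: store L3 := 17 → I/M on L3; bus BusRdX; mem=40
  op19 P0: store L5 := 52 → M/I on L5; bus BusRdX; mem=70
  op20 P0: load  L1 → M/I on L1; bus (none); mem=81
  op21 P0: store L3 := 68 → M/I on L3; bus BusRdX Flush; mem=17
  op22 P1: store L3 := 55 → I/M on L3; bus BusRdX Flush; mem=68
  op23 P0: store L1 := 51 → M/I on L1; bus (none); mem=81
  op24 P1: store L6 := 86 → I/M on L6; bus BusRdX; mem=30
  op25 P0: load  L1 → M/I on L1; bus (none); mem=81
  op26 P0: store L1 := 60 → M/I on L1; bus (none); mem=81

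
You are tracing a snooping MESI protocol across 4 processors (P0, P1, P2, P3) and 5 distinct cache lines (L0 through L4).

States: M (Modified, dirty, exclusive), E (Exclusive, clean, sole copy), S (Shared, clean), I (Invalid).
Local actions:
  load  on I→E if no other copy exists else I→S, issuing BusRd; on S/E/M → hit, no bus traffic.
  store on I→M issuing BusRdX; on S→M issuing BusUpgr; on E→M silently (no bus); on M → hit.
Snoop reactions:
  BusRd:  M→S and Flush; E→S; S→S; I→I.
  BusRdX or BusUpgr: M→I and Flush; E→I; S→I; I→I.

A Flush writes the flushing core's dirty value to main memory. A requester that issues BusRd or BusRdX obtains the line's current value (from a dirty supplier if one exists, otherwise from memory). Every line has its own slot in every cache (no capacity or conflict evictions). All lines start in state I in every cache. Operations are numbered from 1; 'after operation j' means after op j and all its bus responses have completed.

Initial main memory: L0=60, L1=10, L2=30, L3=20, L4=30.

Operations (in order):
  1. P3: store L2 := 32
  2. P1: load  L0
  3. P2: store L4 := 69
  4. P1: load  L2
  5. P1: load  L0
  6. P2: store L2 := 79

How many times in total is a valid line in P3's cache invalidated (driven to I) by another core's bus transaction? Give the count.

invalidations = 1

1. P3: store L2 := 32  bus=[BusRdX]  L2: P0=I P1=I P2=I P3=M  mem[L2]=30
2. P1: load  L0  bus=[BusRd]  L0: P0=I P1=E P2=I P3=I  mem[L0]=60
3. P2: store L4 := 69  bus=[BusRdX]  L4: P0=I P1=I P2=M P3=I  mem[L4]=30
4. P1: load  L2  bus=[BusRd,Flush]  L2: P0=I P1=S P2=I P3=S  mem[L2]=32
5. P1: load  L0  bus=[-]  L0: P0=I P1=E P2=I P3=I  mem[L0]=60
6. P2: store L2 := 79  bus=[BusRdX]  L2: P0=I P1=I P2=M P3=I  mem[L2]=32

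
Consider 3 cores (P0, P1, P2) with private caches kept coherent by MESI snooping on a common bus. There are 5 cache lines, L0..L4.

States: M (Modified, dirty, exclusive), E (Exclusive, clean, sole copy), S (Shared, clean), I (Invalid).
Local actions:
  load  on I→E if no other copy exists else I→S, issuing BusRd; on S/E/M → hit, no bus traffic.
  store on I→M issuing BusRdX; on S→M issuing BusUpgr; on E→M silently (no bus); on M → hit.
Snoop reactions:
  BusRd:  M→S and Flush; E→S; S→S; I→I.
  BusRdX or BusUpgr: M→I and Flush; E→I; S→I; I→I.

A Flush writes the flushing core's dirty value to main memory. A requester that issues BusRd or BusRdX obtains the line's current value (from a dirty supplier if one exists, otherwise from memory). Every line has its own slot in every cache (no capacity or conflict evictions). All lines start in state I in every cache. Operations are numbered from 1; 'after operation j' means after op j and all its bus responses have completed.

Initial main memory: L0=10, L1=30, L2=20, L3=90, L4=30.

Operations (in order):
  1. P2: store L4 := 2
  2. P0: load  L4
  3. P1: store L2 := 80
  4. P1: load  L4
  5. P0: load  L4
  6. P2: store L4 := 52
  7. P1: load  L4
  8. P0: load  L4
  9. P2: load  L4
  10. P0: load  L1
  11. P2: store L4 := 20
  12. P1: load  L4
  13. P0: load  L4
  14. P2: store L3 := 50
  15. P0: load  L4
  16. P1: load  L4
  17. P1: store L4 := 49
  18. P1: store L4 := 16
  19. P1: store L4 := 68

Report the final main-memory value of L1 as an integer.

  op1 P2: store L4 := 2 → I/I/M on L4; bus BusRdX; mem=30
  op2 P0: load  L4 → S/I/S on L4; bus BusRd Flush; mem=2
  op3 P1: store L2 := 80 → I/M/I on L2; bus BusRdX; mem=20
  op4 P1: load  L4 → S/S/S on L4; bus BusRd; mem=2
  op5 P0: load  L4 → S/S/S on L4; bus (none); mem=2
  op6 P2: store L4 := 52 → I/I/M on L4; bus BusUpgr; mem=2
  op7 P1: load  L4 → I/S/S on L4; bus BusRd Flush; mem=52
  op8 P0: load  L4 → S/S/S on L4; bus BusRd; mem=52
  op9 P2: load  L4 → S/S/S on L4; bus (none); mem=52
  op10 P0: load  L1 → E/I/I on L1; bus BusRd; mem=30
  op11 P2: store L4 := 20 → I/I/M on L4; bus BusUpgr; mem=52
  op12 P1: load  L4 → I/S/S on L4; bus BusRd Flush; mem=20
  op13 P0: load  L4 → S/S/S on L4; bus BusRd; mem=20
  op14 P2: store L3 := 50 → I/I/M on L3; bus BusRdX; mem=90
  op15 P0: load  L4 → S/S/S on L4; bus (none); mem=20
  op16 P1: load  L4 → S/S/S on L4; bus (none); mem=20
  op17 P1: store L4 := 49 → I/M/I on L4; bus BusUpgr; mem=20
  op18 P1: store L4 := 16 → I/M/I on L4; bus (none); mem=20
  op19 P1: store L4 := 68 → I/M/I on L4; bus (none); mem=20

memory[L1] = 30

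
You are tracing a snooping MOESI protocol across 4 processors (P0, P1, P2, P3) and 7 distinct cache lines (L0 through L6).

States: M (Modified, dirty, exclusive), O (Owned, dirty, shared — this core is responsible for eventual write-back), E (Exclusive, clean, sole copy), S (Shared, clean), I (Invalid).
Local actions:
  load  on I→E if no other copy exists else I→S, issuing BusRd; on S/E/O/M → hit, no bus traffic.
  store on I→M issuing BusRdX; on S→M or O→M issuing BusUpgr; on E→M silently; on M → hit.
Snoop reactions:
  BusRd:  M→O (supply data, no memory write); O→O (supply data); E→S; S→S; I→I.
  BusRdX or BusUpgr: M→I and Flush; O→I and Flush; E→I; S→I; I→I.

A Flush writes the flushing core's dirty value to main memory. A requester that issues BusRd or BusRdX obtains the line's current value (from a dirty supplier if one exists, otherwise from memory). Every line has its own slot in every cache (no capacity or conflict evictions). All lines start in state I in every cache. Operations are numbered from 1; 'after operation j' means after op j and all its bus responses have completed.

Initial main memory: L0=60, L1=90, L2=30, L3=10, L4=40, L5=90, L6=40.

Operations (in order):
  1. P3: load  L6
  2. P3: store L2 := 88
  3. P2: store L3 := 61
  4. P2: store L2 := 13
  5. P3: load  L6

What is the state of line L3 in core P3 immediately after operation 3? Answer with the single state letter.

  op1 P3: load  L6 → I/I/I/E on L6; bus BusRd; mem=40
  op2 P3: store L2 := 88 → I/I/I/M on L2; bus BusRdX; mem=30
  op3 P2: store L3 := 61 → I/I/M/I on L3; bus BusRdX; mem=10
  op4 P2: store L2 := 13 → I/I/M/I on L2; bus BusRdX Flush; mem=88
  op5 P3: load  L6 → I/I/I/E on L6; bus (none); mem=40

state = I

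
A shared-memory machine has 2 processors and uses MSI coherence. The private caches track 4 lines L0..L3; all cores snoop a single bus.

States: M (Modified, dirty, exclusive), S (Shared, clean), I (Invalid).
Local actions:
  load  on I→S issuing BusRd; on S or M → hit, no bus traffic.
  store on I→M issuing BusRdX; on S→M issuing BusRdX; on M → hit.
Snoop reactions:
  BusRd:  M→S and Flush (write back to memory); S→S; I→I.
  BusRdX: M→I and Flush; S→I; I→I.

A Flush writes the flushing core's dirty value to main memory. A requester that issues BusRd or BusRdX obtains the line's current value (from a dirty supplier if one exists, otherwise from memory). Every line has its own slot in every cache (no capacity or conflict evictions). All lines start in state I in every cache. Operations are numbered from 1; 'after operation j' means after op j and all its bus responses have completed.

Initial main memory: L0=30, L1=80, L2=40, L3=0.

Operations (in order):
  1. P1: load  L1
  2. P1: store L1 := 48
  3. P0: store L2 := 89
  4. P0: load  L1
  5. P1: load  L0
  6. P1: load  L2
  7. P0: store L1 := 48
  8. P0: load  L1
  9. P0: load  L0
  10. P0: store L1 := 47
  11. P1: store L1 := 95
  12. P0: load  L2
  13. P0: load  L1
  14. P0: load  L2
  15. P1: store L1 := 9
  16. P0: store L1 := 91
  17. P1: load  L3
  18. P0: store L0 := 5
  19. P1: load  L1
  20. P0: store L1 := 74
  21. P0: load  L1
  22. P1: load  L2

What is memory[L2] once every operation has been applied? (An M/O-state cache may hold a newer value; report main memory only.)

1. P1: load  L1  bus=[BusRd]  L1: P0=I P1=S  mem[L1]=80
2. P1: store L1 := 48  bus=[BusRdX]  L1: P0=I P1=M  mem[L1]=80
3. P0: store L2 := 89  bus=[BusRdX]  L2: P0=M P1=I  mem[L2]=40
4. P0: load  L1  bus=[BusRd,Flush]  L1: P0=S P1=S  mem[L1]=48
5. P1: load  L0  bus=[BusRd]  L0: P0=I P1=S  mem[L0]=30
6. P1: load  L2  bus=[BusRd,Flush]  L2: P0=S P1=S  mem[L2]=89
7. P0: store L1 := 48  bus=[BusRdX]  L1: P0=M P1=I  mem[L1]=48
8. P0: load  L1  bus=[-]  L1: P0=M P1=I  mem[L1]=48
9. P0: load  L0  bus=[BusRd]  L0: P0=S P1=S  mem[L0]=30
10. P0: store L1 := 47  bus=[-]  L1: P0=M P1=I  mem[L1]=48
11. P1: store L1 := 95  bus=[BusRdX,Flush]  L1: P0=I P1=M  mem[L1]=47
12. P0: load  L2  bus=[-]  L2: P0=S P1=S  mem[L2]=89
13. P0: load  L1  bus=[BusRd,Flush]  L1: P0=S P1=S  mem[L1]=95
14. P0: load  L2  bus=[-]  L2: P0=S P1=S  mem[L2]=89
15. P1: store L1 := 9  bus=[BusRdX]  L1: P0=I P1=M  mem[L1]=95
16. P0: store L1 := 91  bus=[BusRdX,Flush]  L1: P0=M P1=I  mem[L1]=9
17. P1: load  L3  bus=[BusRd]  L3: P0=I P1=S  mem[L3]=0
18. P0: store L0 := 5  bus=[BusRdX]  L0: P0=M P1=I  mem[L0]=30
19. P1: load  L1  bus=[BusRd,Flush]  L1: P0=S P1=S  mem[L1]=91
20. P0: store L1 := 74  bus=[BusRdX]  L1: P0=M P1=I  mem[L1]=91
21. P0: load  L1  bus=[-]  L1: P0=M P1=I  mem[L1]=91
22. P1: load  L2  bus=[-]  L2: P0=S P1=S  mem[L2]=89

memory[L2] = 89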